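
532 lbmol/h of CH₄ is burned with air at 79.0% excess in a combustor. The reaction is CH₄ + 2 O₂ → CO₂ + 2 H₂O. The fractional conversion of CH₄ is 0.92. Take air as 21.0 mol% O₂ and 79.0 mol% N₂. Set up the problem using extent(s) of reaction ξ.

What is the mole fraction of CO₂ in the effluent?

0.051

Stoichiometric O₂ = 2 × 532 = 1064 lbmol/h; O₂ fed = 1064 × 1.790 = 1905 lbmol/h.
N₂ fed = 1905 × 79/21 = 7165 lbmol/h.
Fuel reacted = 0.92 × 532 → ξ = 489.4 lbmol/h.
Outlet (n = n₀ + ν ξ):
  CH₄: 532 − 1(489.4) = 42.56
  O₂: 1905 − 2(489.4) = 925.7
  N₂: 7165 (inert)
  CO₂: 0 + 1(489.4) = 489.4
  H₂O: 0 + 2(489.4) = 978.9
Total out = 9601 lbmol/h; y_CO₂ = 489.4 / 9601 = 0.05098.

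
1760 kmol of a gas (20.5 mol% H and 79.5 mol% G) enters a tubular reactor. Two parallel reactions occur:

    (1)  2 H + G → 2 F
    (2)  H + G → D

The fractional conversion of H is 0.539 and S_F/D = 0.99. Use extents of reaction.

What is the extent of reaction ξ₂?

ξ₂ = 97.7 kmol

Conversion of H: H consumed = 0.539 × 360.8 = 194.5 kmol = 2ξ₁ + 1ξ₂.
Selectivity: 2ξ₁ / (1ξ₂) = 0.99 → ξ₁ = 0.495 ξ₂.
Substitute: (2·0.495 + 1) ξ₂ = 194.5 → ξ₂ = 97.72 kmol, ξ₁ = 48.37 kmol.
Outlet amounts (n = n₀ + Σ ν·ξ):
  H: 360.8 − 2(48.37) − 1(97.72) = 166.3
  G: 1399 − 1(48.37) − 1(97.72) = 1253
  F: 0 + 2(48.37) = 96.75
  D: 0 + 1(97.72) = 97.72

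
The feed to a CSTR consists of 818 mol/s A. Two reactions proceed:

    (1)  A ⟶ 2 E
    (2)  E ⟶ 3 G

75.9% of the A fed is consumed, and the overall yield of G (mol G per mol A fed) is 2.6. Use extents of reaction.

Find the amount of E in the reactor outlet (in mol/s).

533 mol/s

Conversion of A: A consumed = 1ξ₁ = 0.759 × 818 → ξ₁ = 620.9 mol/s.
Yield of G: 3ξ₂ / 818 = 2.6 → ξ₂ = 708.9 mol/s.
Outlet amounts (n = n₀ + Σ ν·ξ):
  A: 818 − 1(620.9) = 197.1
  E: 0 + 2(620.9) − 1(708.9) = 532.8
  G: 0 + 3(708.9) = 2127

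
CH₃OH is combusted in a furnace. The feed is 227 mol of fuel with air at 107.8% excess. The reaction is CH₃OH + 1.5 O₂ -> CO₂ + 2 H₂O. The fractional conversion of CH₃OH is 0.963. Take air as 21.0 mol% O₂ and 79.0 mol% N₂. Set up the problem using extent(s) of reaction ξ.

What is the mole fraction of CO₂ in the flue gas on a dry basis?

Stoichiometric O₂ = 1.5 × 227 = 340.5 mol; O₂ fed = 340.5 × 2.078 = 707.6 mol.
N₂ fed = 707.6 × 79/21 = 2662 mol.
Fuel reacted = 0.963 × 227 → ξ = 218.6 mol.
Outlet (n = n₀ + ν ξ):
  CH₃OH: 227 − 1(218.6) = 8.399
  O₂: 707.6 − 1.5(218.6) = 379.7
  N₂: 2662 (inert)
  CO₂: 0 + 1(218.6) = 218.6
  H₂O: 0 + 2(218.6) = 437.2
Dry total = 3268 mol; y_CO₂ (dry) = 218.6 / 3268 = 0.06688.

0.0669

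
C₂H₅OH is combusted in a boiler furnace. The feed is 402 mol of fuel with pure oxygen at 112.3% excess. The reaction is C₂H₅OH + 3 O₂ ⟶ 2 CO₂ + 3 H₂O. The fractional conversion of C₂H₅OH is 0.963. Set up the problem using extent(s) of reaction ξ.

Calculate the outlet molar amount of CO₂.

774 mol

Stoichiometric O₂ = 3 × 402 = 1206 mol; O₂ fed = 1206 × 2.123 = 2560 mol.
Fuel reacted = 0.963 × 402 → ξ = 387.1 mol.
Outlet (n = n₀ + ν ξ):
  C₂H₅OH: 402 − 1(387.1) = 14.87
  O₂: 2560 − 3(387.1) = 1399
  CO₂: 0 + 2(387.1) = 774.3
  H₂O: 0 + 3(387.1) = 1161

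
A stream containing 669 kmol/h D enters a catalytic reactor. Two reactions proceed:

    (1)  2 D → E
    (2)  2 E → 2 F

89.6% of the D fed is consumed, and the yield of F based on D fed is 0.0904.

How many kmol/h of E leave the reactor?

Conversion of D: D consumed = 2ξ₁ = 0.896 × 669 → ξ₁ = 299.7 kmol/h.
Yield of F: 2ξ₂ / 669 = 0.0904 → ξ₂ = 30.24 kmol/h.
Outlet amounts (n = n₀ + Σ ν·ξ):
  D: 669 − 2(299.7) = 69.58
  E: 0 + 1(299.7) − 2(30.24) = 239.2
  F: 0 + 2(30.24) = 60.48

239 kmol/h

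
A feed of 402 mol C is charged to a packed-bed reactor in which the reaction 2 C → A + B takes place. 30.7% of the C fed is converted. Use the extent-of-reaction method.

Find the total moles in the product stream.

C reacted = 0.307 × 402 = 123.4 mol; ν_C = −2, so ξ = 123.4/2 = 61.71 mol.
Outlet amounts (n = n₀ + ν ξ):
  C: 402 − 2(61.71) = 278.6
  A: 0 + 1(61.71) = 61.71
  B: 0 + 1(61.71) = 61.71
Total out = 278.6 + 61.71 + 61.71 = 402 mol.

402 mol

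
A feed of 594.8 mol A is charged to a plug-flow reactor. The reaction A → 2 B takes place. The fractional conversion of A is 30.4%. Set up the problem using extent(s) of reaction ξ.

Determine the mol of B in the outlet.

A reacted = 0.304 × 594.8 = 180.8 mol; ν_A = −1, so ξ = 180.8/1 = 180.8 mol.
Outlet amounts (n = n₀ + ν ξ):
  A: 594.8 − 1(180.8) = 414
  B: 0 + 2(180.8) = 361.6

362 mol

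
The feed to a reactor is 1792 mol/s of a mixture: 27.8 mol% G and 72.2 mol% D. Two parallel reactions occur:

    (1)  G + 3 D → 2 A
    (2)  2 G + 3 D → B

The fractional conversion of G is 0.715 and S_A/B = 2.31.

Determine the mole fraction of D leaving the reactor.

0.522

Conversion of G: G consumed = 0.715 × 498.2 = 356.2 mol/s = 1ξ₁ + 2ξ₂.
Selectivity: 2ξ₁ / (1ξ₂) = 2.31 → ξ₁ = 1.155 ξ₂.
Substitute: (1·1.155 + 2) ξ₂ = 356.2 → ξ₂ = 112.9 mol/s, ξ₁ = 130.4 mol/s.
Outlet amounts (n = n₀ + Σ ν·ξ):
  G: 498.2 − 1(130.4) − 2(112.9) = 142
  D: 1294 − 3(130.4) − 3(112.9) = 563.9
  A: 0 + 2(130.4) = 260.8
  B: 0 + 1(112.9) = 112.9
Total out = 1080 mol/s; y_D = 563.9 / 1080 = 0.5223.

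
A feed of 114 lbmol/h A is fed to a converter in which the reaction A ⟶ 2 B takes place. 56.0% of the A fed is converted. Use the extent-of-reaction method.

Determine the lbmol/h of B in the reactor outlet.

A reacted = 0.56 × 114 = 63.84 lbmol/h; ν_A = −1, so ξ = 63.84/1 = 63.84 lbmol/h.
Outlet amounts (n = n₀ + ν ξ):
  A: 114 − 1(63.84) = 50.16
  B: 0 + 2(63.84) = 127.7

128 lbmol/h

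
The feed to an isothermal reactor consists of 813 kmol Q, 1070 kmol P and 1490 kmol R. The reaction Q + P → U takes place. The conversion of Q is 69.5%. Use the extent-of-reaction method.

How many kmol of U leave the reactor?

565 kmol

Q reacted = 0.695 × 813 = 565 kmol; ν_Q = −1, so ξ = 565/1 = 565 kmol.
Outlet amounts (n = n₀ + ν ξ):
  Q: 813 − 1(565) = 248
  P: 1070 − 1(565) = 505
  U: 0 + 1(565) = 565
  R: 1490 (inert)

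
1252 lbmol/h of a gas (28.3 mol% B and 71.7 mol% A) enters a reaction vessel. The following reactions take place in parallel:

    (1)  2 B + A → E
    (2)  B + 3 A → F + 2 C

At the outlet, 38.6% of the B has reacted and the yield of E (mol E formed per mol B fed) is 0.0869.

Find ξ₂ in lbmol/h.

Yield of E: 1ξ₁ / 354.3 = 0.0869 → ξ₁ = 30.79 lbmol/h.
Conversion of B: 2ξ₁ + 1ξ₂ = 0.386 × 354.3 = 136.8 → ξ₂ = 75.19 lbmol/h.
Outlet amounts (n = n₀ + Σ ν·ξ):
  B: 354.3 − 2(30.79) − 1(75.19) = 217.6
  A: 897.7 − 1(30.79) − 3(75.19) = 641.3
  E: 0 + 1(30.79) = 30.79
  F: 0 + 1(75.19) = 75.19
  C: 0 + 2(75.19) = 150.4

ξ₂ = 75.2 lbmol/h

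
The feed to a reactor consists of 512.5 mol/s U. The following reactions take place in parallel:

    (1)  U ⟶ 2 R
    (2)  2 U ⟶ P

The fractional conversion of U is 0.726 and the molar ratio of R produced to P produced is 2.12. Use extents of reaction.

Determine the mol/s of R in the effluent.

258 mol/s

Conversion of U: U consumed = 0.726 × 512.5 = 372.1 mol/s = 1ξ₁ + 2ξ₂.
Selectivity: 2ξ₁ / (1ξ₂) = 2.12 → ξ₁ = 1.06 ξ₂.
Substitute: (1·1.06 + 2) ξ₂ = 372.1 → ξ₂ = 121.6 mol/s, ξ₁ = 128.9 mol/s.
Outlet amounts (n = n₀ + Σ ν·ξ):
  U: 512.5 − 1(128.9) − 2(121.6) = 140.4
  R: 0 + 2(128.9) = 257.8
  P: 0 + 1(121.6) = 121.6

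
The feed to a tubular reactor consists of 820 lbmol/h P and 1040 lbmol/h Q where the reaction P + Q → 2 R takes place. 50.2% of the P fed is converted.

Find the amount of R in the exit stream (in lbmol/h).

823 lbmol/h

P reacted = 0.502 × 820 = 411.6 lbmol/h; ν_P = −1, so ξ = 411.6/1 = 411.6 lbmol/h.
Outlet amounts (n = n₀ + ν ξ):
  P: 820 − 1(411.6) = 408.4
  Q: 1040 − 1(411.6) = 628.4
  R: 0 + 2(411.6) = 823.3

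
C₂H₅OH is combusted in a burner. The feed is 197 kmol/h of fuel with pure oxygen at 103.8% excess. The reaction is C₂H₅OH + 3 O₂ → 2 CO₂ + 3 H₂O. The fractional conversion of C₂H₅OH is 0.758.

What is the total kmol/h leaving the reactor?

Stoichiometric O₂ = 3 × 197 = 591 kmol/h; O₂ fed = 591 × 2.038 = 1204 kmol/h.
Fuel reacted = 0.758 × 197 → ξ = 149.3 kmol/h.
Outlet (n = n₀ + ν ξ):
  C₂H₅OH: 197 − 1(149.3) = 47.67
  O₂: 1204 − 3(149.3) = 756.5
  CO₂: 0 + 2(149.3) = 298.7
  H₂O: 0 + 3(149.3) = 448
Total out = 47.67 + 756.5 + 298.7 + 448 = 1551 kmol/h.

1550 kmol/h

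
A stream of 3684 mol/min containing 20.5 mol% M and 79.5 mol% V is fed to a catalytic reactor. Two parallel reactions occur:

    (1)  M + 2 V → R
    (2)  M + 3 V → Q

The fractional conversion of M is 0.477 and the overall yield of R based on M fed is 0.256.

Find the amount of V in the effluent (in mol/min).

2040 mol/min

Yield of R: 1ξ₁ / 755.2 = 0.256 → ξ₁ = 193.3 mol/min.
Conversion of M: 1ξ₁ + 1ξ₂ = 0.477 × 755.2 = 360.2 → ξ₂ = 166.9 mol/min.
Outlet amounts (n = n₀ + Σ ν·ξ):
  M: 755.2 − 1(193.3) − 1(166.9) = 395
  V: 2929 − 2(193.3) − 3(166.9) = 2041
  R: 0 + 1(193.3) = 193.3
  Q: 0 + 1(166.9) = 166.9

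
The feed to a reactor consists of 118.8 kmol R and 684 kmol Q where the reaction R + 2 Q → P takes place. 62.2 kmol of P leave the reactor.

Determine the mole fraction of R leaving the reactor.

For P: n = n₀ + 1ξ → 62.2 = 0 + 1ξ, giving ξ = 62.2 kmol.
Outlet amounts (n = n₀ + ν ξ):
  R: 118.8 − 1(62.2) = 56.6
  Q: 684 − 2(62.2) = 559.6
  P: 0 + 1(62.2) = 62.2
Total out = 678.4 kmol; y_R = 56.6 / 678.4 = 0.08343.

0.0834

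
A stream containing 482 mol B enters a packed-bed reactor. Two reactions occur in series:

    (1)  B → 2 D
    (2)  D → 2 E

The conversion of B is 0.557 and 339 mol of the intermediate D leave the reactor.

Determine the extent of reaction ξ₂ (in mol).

Conversion of B: B consumed = 1ξ₁ = 0.557 × 482 → ξ₁ = 268.5 mol.
D balance: n_D = 0 + 2ξ₁ − 1ξ₂ = 339 → ξ₂ = (2·268.5 − 339)/1 = 197.9 mol.
Outlet amounts (n = n₀ + Σ ν·ξ):
  B: 482 − 1(268.5) = 213.5
  D: 0 + 2(268.5) − 1(197.9) = 339
  E: 0 + 2(197.9) = 395.9

ξ₂ = 198 mol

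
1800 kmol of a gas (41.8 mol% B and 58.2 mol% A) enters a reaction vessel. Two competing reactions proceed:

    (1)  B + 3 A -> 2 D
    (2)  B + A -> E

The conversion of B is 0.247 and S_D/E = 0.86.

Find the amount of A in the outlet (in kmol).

750 kmol

Conversion of B: B consumed = 0.247 × 752.4 = 185.8 kmol = 1ξ₁ + 1ξ₂.
Selectivity: 2ξ₁ / (1ξ₂) = 0.86 → ξ₁ = 0.43 ξ₂.
Substitute: (1·0.43 + 1) ξ₂ = 185.8 → ξ₂ = 130 kmol, ξ₁ = 55.88 kmol.
Outlet amounts (n = n₀ + Σ ν·ξ):
  B: 752.4 − 1(55.88) − 1(130) = 566.6
  A: 1048 − 3(55.88) − 1(130) = 750
  D: 0 + 2(55.88) = 111.8
  E: 0 + 1(130) = 130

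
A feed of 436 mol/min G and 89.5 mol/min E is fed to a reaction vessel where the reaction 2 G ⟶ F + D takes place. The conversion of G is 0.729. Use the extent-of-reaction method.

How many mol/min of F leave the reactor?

159 mol/min

G reacted = 0.729 × 436 = 317.8 mol/min; ν_G = −2, so ξ = 317.8/2 = 158.9 mol/min.
Outlet amounts (n = n₀ + ν ξ):
  G: 436 − 2(158.9) = 118.2
  F: 0 + 1(158.9) = 158.9
  D: 0 + 1(158.9) = 158.9
  E: 89.5 (inert)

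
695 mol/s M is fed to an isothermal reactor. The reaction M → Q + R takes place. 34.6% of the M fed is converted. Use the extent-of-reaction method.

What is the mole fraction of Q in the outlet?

0.257

M reacted = 0.346 × 695 = 240.5 mol/s; ν_M = −1, so ξ = 240.5/1 = 240.5 mol/s.
Outlet amounts (n = n₀ + ν ξ):
  M: 695 − 1(240.5) = 454.5
  Q: 0 + 1(240.5) = 240.5
  R: 0 + 1(240.5) = 240.5
Total out = 935.5 mol/s; y_Q = 240.5 / 935.5 = 0.2571.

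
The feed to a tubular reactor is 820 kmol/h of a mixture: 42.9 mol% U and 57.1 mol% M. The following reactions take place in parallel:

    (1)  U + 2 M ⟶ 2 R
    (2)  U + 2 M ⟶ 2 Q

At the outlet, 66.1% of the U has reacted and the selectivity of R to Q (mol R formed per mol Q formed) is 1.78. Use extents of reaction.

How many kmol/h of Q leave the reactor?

Conversion of U: U consumed = 0.661 × 351.8 = 232.5 kmol/h = 1ξ₁ + 1ξ₂.
Selectivity: 2ξ₁ / (2ξ₂) = 1.78 → ξ₁ = 1.78 ξ₂.
Substitute: (1·1.78 + 1) ξ₂ = 232.5 → ξ₂ = 83.64 kmol/h, ξ₁ = 148.9 kmol/h.
Outlet amounts (n = n₀ + Σ ν·ξ):
  U: 351.8 − 1(148.9) − 1(83.64) = 119.3
  M: 468.2 − 2(148.9) − 2(83.64) = 3.167
  R: 0 + 2(148.9) = 297.8
  Q: 0 + 2(83.64) = 167.3

167 kmol/h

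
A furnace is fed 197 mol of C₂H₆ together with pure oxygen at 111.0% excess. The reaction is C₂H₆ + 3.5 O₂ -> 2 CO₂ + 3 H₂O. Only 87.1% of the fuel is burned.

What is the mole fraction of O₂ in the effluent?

Stoichiometric O₂ = 3.5 × 197 = 689.5 mol; O₂ fed = 689.5 × 2.110 = 1455 mol.
Fuel reacted = 0.871 × 197 → ξ = 171.6 mol.
Outlet (n = n₀ + ν ξ):
  C₂H₆: 197 − 1(171.6) = 25.41
  O₂: 1455 − 3.5(171.6) = 854.3
  CO₂: 0 + 2(171.6) = 343.2
  H₂O: 0 + 3(171.6) = 514.8
Total out = 1738 mol; y_O₂ = 854.3 / 1738 = 0.4916.

0.492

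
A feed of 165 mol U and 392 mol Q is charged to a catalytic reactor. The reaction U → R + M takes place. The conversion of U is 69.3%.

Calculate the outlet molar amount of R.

U reacted = 0.693 × 165 = 114.3 mol; ν_U = −1, so ξ = 114.3/1 = 114.3 mol.
Outlet amounts (n = n₀ + ν ξ):
  U: 165 − 1(114.3) = 50.66
  R: 0 + 1(114.3) = 114.3
  M: 0 + 1(114.3) = 114.3
  Q: 392 (inert)

114 mol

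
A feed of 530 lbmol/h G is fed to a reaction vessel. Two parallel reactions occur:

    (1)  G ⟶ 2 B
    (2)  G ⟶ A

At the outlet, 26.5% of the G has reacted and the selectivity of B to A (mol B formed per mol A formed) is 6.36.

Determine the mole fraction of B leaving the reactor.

0.336

Conversion of G: G consumed = 0.265 × 530 = 140.5 lbmol/h = 1ξ₁ + 1ξ₂.
Selectivity: 2ξ₁ / (1ξ₂) = 6.36 → ξ₁ = 3.18 ξ₂.
Substitute: (1·3.18 + 1) ξ₂ = 140.5 → ξ₂ = 33.6 lbmol/h, ξ₁ = 106.8 lbmol/h.
Outlet amounts (n = n₀ + Σ ν·ξ):
  G: 530 − 1(106.8) − 1(33.6) = 389.5
  B: 0 + 2(106.8) = 213.7
  A: 0 + 1(33.6) = 33.6
Total out = 636.8 lbmol/h; y_B = 213.7 / 636.8 = 0.3356.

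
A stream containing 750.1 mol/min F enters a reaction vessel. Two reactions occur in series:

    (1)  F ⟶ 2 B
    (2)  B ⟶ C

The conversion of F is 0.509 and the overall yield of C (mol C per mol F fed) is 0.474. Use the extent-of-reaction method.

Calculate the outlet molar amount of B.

408 mol/min

Conversion of F: F consumed = 1ξ₁ = 0.509 × 750.1 → ξ₁ = 381.8 mol/min.
Yield of C: 1ξ₂ / 750.1 = 0.474 → ξ₂ = 355.5 mol/min.
Outlet amounts (n = n₀ + Σ ν·ξ):
  F: 750.1 − 1(381.8) = 368.3
  B: 0 + 2(381.8) − 1(355.5) = 408.1
  C: 0 + 1(355.5) = 355.5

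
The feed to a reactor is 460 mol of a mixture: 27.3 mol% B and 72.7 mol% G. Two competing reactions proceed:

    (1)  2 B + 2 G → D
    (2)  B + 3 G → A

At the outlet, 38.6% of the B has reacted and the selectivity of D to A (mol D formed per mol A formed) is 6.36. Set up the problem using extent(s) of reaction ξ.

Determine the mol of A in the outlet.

Conversion of B: B consumed = 0.386 × 125.6 = 48.47 mol = 2ξ₁ + 1ξ₂.
Selectivity: 1ξ₁ / (1ξ₂) = 6.36 → ξ₁ = 6.36 ξ₂.
Substitute: (2·6.36 + 1) ξ₂ = 48.47 → ξ₂ = 3.533 mol, ξ₁ = 22.47 mol.
Outlet amounts (n = n₀ + Σ ν·ξ):
  B: 125.6 − 2(22.47) − 1(3.533) = 77.11
  G: 334.4 − 2(22.47) − 3(3.533) = 278.9
  D: 0 + 1(22.47) = 22.47
  A: 0 + 1(3.533) = 3.533

3.53 mol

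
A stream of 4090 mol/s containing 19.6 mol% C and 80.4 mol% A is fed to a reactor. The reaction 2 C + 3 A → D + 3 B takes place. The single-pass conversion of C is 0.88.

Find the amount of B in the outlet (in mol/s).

1060 mol/s

C reacted = 0.88 × 801.6 = 705.4 mol/s; ν_C = −2, so ξ = 705.4/2 = 352.7 mol/s.
Outlet amounts (n = n₀ + ν ξ):
  C: 801.6 − 2(352.7) = 96.2
  A: 3288 − 3(352.7) = 2230
  D: 0 + 1(352.7) = 352.7
  B: 0 + 3(352.7) = 1058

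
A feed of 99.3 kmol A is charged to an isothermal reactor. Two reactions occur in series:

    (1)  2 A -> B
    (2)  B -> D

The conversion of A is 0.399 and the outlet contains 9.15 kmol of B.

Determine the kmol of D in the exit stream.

10.7 kmol

Conversion of A: A consumed = 2ξ₁ = 0.399 × 99.3 → ξ₁ = 19.81 kmol.
B balance: n_B = 0 + 1ξ₁ − 1ξ₂ = 9.15 → ξ₂ = (1·19.81 − 9.15)/1 = 10.66 kmol.
Outlet amounts (n = n₀ + Σ ν·ξ):
  A: 99.3 − 2(19.81) = 59.68
  B: 0 + 1(19.81) − 1(10.66) = 9.15
  D: 0 + 1(10.66) = 10.66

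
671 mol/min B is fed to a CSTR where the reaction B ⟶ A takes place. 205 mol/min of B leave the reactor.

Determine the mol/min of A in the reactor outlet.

466 mol/min

For B: n = n₀ − 1ξ → 205 = 671 − 1ξ, giving ξ = 466 mol/min.
Outlet amounts (n = n₀ + ν ξ):
  B: 671 − 1(466) = 205
  A: 0 + 1(466) = 466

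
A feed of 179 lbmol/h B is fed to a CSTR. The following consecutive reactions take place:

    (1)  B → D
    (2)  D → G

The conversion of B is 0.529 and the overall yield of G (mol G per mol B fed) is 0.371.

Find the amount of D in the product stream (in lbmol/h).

Conversion of B: B consumed = 1ξ₁ = 0.529 × 179 → ξ₁ = 94.69 lbmol/h.
Yield of G: 1ξ₂ / 179 = 0.371 → ξ₂ = 66.41 lbmol/h.
Outlet amounts (n = n₀ + Σ ν·ξ):
  B: 179 − 1(94.69) = 84.31
  D: 0 + 1(94.69) − 1(66.41) = 28.28
  G: 0 + 1(66.41) = 66.41

28.3 lbmol/h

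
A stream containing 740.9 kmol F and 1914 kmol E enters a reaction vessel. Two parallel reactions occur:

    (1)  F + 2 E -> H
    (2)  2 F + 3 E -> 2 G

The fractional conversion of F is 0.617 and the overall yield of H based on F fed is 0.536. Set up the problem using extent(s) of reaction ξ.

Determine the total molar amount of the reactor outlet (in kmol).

Yield of H: 1ξ₁ / 740.9 = 0.536 → ξ₁ = 397.1 kmol.
Conversion of F: 1ξ₁ + 2ξ₂ = 0.617 × 740.9 = 457.1 → ξ₂ = 30.01 kmol.
Outlet amounts (n = n₀ + Σ ν·ξ):
  F: 740.9 − 1(397.1) − 2(30.01) = 283.8
  E: 1914 − 2(397.1) − 3(30.01) = 1030
  H: 0 + 1(397.1) = 397.1
  G: 0 + 2(30.01) = 60.01
Total out = 283.8 + 1030 + 397.1 + 60.01 = 1771 kmol.

1770 kmol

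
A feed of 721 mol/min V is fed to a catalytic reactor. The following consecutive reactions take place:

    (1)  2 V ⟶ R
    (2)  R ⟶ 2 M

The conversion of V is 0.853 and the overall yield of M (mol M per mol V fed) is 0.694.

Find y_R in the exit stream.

0.0864

Conversion of V: V consumed = 2ξ₁ = 0.853 × 721 → ξ₁ = 307.5 mol/min.
Yield of M: 2ξ₂ / 721 = 0.694 → ξ₂ = 250.2 mol/min.
Outlet amounts (n = n₀ + Σ ν·ξ):
  V: 721 − 2(307.5) = 106
  R: 0 + 1(307.5) − 1(250.2) = 57.32
  M: 0 + 2(250.2) = 500.4
Total out = 663.7 mol/min; y_R = 57.32 / 663.7 = 0.08637.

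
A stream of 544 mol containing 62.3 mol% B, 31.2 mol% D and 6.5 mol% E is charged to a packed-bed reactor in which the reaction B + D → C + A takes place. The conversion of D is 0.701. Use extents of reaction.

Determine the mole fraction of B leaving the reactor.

0.404

D reacted = 0.701 × 169.7 = 119 mol; ν_D = −1, so ξ = 119/1 = 119 mol.
Outlet amounts (n = n₀ + ν ξ):
  B: 338.9 − 1(119) = 219.9
  D: 169.7 − 1(119) = 50.75
  C: 0 + 1(119) = 119
  A: 0 + 1(119) = 119
  E: 35.36 (inert)
Total out = 544 mol; y_B = 219.9 / 544 = 0.4043.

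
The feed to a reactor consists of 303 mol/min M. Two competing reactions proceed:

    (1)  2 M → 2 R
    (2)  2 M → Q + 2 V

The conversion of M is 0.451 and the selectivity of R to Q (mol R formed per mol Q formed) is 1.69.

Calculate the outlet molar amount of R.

Conversion of M: M consumed = 0.451 × 303 = 136.7 mol/min = 2ξ₁ + 2ξ₂.
Selectivity: 2ξ₁ / (1ξ₂) = 1.69 → ξ₁ = 0.845 ξ₂.
Substitute: (2·0.845 + 2) ξ₂ = 136.7 → ξ₂ = 37.03 mol/min, ξ₁ = 31.29 mol/min.
Outlet amounts (n = n₀ + Σ ν·ξ):
  M: 303 − 2(31.29) − 2(37.03) = 166.3
  R: 0 + 2(31.29) = 62.59
  Q: 0 + 1(37.03) = 37.03
  V: 0 + 2(37.03) = 74.07

62.6 mol/min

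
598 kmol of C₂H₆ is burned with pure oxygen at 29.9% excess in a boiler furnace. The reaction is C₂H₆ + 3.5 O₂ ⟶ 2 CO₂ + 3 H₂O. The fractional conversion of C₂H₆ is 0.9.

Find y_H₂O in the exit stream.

Stoichiometric O₂ = 3.5 × 598 = 2093 kmol; O₂ fed = 2093 × 1.299 = 2719 kmol.
Fuel reacted = 0.9 × 598 → ξ = 538.2 kmol.
Outlet (n = n₀ + ν ξ):
  C₂H₆: 598 − 1(538.2) = 59.8
  O₂: 2719 − 3.5(538.2) = 835.1
  CO₂: 0 + 2(538.2) = 1076
  H₂O: 0 + 3(538.2) = 1615
Total out = 3586 kmol; y_H₂O = 1615 / 3586 = 0.4503.

0.45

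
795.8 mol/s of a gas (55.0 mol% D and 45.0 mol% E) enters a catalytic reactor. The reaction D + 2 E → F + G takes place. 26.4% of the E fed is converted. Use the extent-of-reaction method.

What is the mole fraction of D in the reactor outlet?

E reacted = 0.264 × 358.1 = 94.54 mol/s; ν_E = −2, so ξ = 94.54/2 = 47.27 mol/s.
Outlet amounts (n = n₀ + ν ξ):
  D: 437.7 − 1(47.27) = 390.4
  E: 358.1 − 2(47.27) = 263.6
  F: 0 + 1(47.27) = 47.27
  G: 0 + 1(47.27) = 47.27
Total out = 748.5 mol/s; y_D = 390.4 / 748.5 = 0.5216.

0.522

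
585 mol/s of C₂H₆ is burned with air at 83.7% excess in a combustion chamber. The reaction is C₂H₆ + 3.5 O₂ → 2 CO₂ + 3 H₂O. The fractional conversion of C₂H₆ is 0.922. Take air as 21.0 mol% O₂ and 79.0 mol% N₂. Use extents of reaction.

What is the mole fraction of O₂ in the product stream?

0.0998

Stoichiometric O₂ = 3.5 × 585 = 2048 mol/s; O₂ fed = 2048 × 1.837 = 3761 mol/s.
N₂ fed = 3761 × 79/21 = 14150 mol/s.
Fuel reacted = 0.922 × 585 → ξ = 539.4 mol/s.
Outlet (n = n₀ + ν ξ):
  C₂H₆: 585 − 1(539.4) = 45.63
  O₂: 3761 − 3.5(539.4) = 1873
  N₂: 14150 (inert)
  CO₂: 0 + 2(539.4) = 1079
  H₂O: 0 + 3(539.4) = 1618
Total out = 18770 mol/s; y_O₂ = 1873 / 18770 = 0.09984.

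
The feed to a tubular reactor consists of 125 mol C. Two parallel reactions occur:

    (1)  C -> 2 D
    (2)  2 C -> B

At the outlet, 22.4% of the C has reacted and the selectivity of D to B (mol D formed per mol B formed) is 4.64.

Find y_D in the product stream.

0.225

Conversion of C: C consumed = 0.224 × 125 = 28 mol = 1ξ₁ + 2ξ₂.
Selectivity: 2ξ₁ / (1ξ₂) = 4.64 → ξ₁ = 2.32 ξ₂.
Substitute: (1·2.32 + 2) ξ₂ = 28 → ξ₂ = 6.481 mol, ξ₁ = 15.04 mol.
Outlet amounts (n = n₀ + Σ ν·ξ):
  C: 125 − 1(15.04) − 2(6.481) = 97
  D: 0 + 2(15.04) = 30.07
  B: 0 + 1(6.481) = 6.481
Total out = 133.6 mol; y_D = 30.07 / 133.6 = 0.2252.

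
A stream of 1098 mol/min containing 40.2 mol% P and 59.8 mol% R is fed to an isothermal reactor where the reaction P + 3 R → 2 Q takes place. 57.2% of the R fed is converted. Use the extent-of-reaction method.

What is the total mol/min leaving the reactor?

R reacted = 0.572 × 656.6 = 375.6 mol/min; ν_R = −3, so ξ = 375.6/3 = 125.2 mol/min.
Outlet amounts (n = n₀ + ν ξ):
  P: 441.4 − 1(125.2) = 316.2
  R: 656.6 − 3(125.2) = 281
  Q: 0 + 2(125.2) = 250.4
Total out = 316.2 + 281 + 250.4 = 847.6 mol/min.

848 mol/min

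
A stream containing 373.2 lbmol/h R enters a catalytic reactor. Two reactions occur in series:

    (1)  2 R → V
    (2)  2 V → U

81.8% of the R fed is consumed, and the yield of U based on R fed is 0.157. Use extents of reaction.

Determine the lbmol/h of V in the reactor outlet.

Conversion of R: R consumed = 2ξ₁ = 0.818 × 373.2 → ξ₁ = 152.6 lbmol/h.
Yield of U: 1ξ₂ / 373.2 = 0.157 → ξ₂ = 58.59 lbmol/h.
Outlet amounts (n = n₀ + Σ ν·ξ):
  R: 373.2 − 2(152.6) = 67.92
  V: 0 + 1(152.6) − 2(58.59) = 35.45
  U: 0 + 1(58.59) = 58.59

35.5 lbmol/h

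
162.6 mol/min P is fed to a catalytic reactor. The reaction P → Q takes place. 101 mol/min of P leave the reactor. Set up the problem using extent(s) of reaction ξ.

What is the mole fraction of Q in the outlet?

0.379

For P: n = n₀ − 1ξ → 101 = 162.6 − 1ξ, giving ξ = 61.6 mol/min.
Outlet amounts (n = n₀ + ν ξ):
  P: 162.6 − 1(61.6) = 101
  Q: 0 + 1(61.6) = 61.6
Total out = 162.6 mol/min; y_Q = 61.6 / 162.6 = 0.3788.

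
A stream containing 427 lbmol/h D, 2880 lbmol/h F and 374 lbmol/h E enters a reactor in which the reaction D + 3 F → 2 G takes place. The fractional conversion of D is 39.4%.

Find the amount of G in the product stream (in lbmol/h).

336 lbmol/h

D reacted = 0.394 × 427 = 168.2 lbmol/h; ν_D = −1, so ξ = 168.2/1 = 168.2 lbmol/h.
Outlet amounts (n = n₀ + ν ξ):
  D: 427 − 1(168.2) = 258.8
  F: 2880 − 3(168.2) = 2375
  G: 0 + 2(168.2) = 336.5
  E: 374 (inert)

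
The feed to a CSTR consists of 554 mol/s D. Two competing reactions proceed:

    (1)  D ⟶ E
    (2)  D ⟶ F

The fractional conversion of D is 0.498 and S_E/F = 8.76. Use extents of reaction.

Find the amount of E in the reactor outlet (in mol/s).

248 mol/s

Conversion of D: D consumed = 0.498 × 554 = 275.9 mol/s = 1ξ₁ + 1ξ₂.
Selectivity: 1ξ₁ / (1ξ₂) = 8.76 → ξ₁ = 8.76 ξ₂.
Substitute: (1·8.76 + 1) ξ₂ = 275.9 → ξ₂ = 28.27 mol/s, ξ₁ = 247.6 mol/s.
Outlet amounts (n = n₀ + Σ ν·ξ):
  D: 554 − 1(247.6) − 1(28.27) = 278.1
  E: 0 + 1(247.6) = 247.6
  F: 0 + 1(28.27) = 28.27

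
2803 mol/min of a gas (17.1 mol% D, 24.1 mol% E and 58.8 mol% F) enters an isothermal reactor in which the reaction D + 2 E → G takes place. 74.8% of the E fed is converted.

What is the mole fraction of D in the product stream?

E reacted = 0.748 × 675.5 = 505.3 mol/min; ν_E = −2, so ξ = 505.3/2 = 252.6 mol/min.
Outlet amounts (n = n₀ + ν ξ):
  D: 479.3 − 1(252.6) = 226.7
  E: 675.5 − 2(252.6) = 170.2
  G: 0 + 1(252.6) = 252.6
  F: 1648 (inert)
Total out = 2298 mol/min; y_D = 226.7 / 2298 = 0.09865.

0.0986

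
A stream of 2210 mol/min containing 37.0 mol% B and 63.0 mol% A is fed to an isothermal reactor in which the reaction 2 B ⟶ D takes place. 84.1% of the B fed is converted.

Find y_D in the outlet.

0.184

B reacted = 0.841 × 817.7 = 687.7 mol/min; ν_B = −2, so ξ = 687.7/2 = 343.8 mol/min.
Outlet amounts (n = n₀ + ν ξ):
  B: 817.7 − 2(343.8) = 130
  D: 0 + 1(343.8) = 343.8
  A: 1392 (inert)
Total out = 1866 mol/min; y_D = 343.8 / 1866 = 0.1843.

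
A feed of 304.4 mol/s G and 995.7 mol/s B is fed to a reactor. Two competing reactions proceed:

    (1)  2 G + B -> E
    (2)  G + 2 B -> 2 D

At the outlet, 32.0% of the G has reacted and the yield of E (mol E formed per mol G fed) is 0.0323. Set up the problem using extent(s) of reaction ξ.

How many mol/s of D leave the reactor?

Yield of E: 1ξ₁ / 304.4 = 0.0323 → ξ₁ = 9.832 mol/s.
Conversion of G: 2ξ₁ + 1ξ₂ = 0.32 × 304.4 = 97.41 → ξ₂ = 77.74 mol/s.
Outlet amounts (n = n₀ + Σ ν·ξ):
  G: 304.4 − 2(9.832) − 1(77.74) = 207
  B: 995.7 − 1(9.832) − 2(77.74) = 830.4
  E: 0 + 1(9.832) = 9.832
  D: 0 + 2(77.74) = 155.5

155 mol/s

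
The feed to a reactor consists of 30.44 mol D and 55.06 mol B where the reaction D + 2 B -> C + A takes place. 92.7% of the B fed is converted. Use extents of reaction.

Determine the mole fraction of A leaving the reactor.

B reacted = 0.927 × 55.06 = 51.04 mol; ν_B = −2, so ξ = 51.04/2 = 25.52 mol.
Outlet amounts (n = n₀ + ν ξ):
  D: 30.44 − 1(25.52) = 4.92
  B: 55.06 − 2(25.52) = 4.019
  C: 0 + 1(25.52) = 25.52
  A: 0 + 1(25.52) = 25.52
Total out = 59.98 mol; y_A = 25.52 / 59.98 = 0.4255.

0.425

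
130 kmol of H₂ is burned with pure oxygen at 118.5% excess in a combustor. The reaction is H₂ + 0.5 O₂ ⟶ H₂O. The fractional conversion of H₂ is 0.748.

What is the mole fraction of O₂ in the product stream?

Stoichiometric O₂ = 0.5 × 130 = 65 kmol; O₂ fed = 65 × 2.185 = 142 kmol.
Fuel reacted = 0.748 × 130 → ξ = 97.24 kmol.
Outlet (n = n₀ + ν ξ):
  H₂: 130 − 1(97.24) = 32.76
  O₂: 142 − 0.5(97.24) = 93.41
  H₂O: 0 + 1(97.24) = 97.24
Total out = 223.4 kmol; y_O₂ = 93.41 / 223.4 = 0.4181.

0.418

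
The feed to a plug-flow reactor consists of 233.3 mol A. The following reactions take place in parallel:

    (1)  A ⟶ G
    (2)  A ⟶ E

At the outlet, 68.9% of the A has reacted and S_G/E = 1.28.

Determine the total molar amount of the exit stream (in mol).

233 mol

Conversion of A: A consumed = 0.689 × 233.3 = 160.7 mol = 1ξ₁ + 1ξ₂.
Selectivity: 1ξ₁ / (1ξ₂) = 1.28 → ξ₁ = 1.28 ξ₂.
Substitute: (1·1.28 + 1) ξ₂ = 160.7 → ξ₂ = 70.5 mol, ξ₁ = 90.24 mol.
Outlet amounts (n = n₀ + Σ ν·ξ):
  A: 233.3 − 1(90.24) − 1(70.5) = 72.56
  G: 0 + 1(90.24) = 90.24
  E: 0 + 1(70.5) = 70.5
Total out = 72.56 + 90.24 + 70.5 = 233.3 mol.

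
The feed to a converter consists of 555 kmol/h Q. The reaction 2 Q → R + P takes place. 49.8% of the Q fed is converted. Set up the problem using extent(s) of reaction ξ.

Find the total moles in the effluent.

555 kmol/h

Q reacted = 0.498 × 555 = 276.4 kmol/h; ν_Q = −2, so ξ = 276.4/2 = 138.2 kmol/h.
Outlet amounts (n = n₀ + ν ξ):
  Q: 555 − 2(138.2) = 278.6
  R: 0 + 1(138.2) = 138.2
  P: 0 + 1(138.2) = 138.2
Total out = 278.6 + 138.2 + 138.2 = 555 kmol/h.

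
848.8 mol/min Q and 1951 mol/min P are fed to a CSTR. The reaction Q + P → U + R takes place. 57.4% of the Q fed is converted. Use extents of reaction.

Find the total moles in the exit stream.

2800 mol/min

Q reacted = 0.574 × 848.8 = 487.2 mol/min; ν_Q = −1, so ξ = 487.2/1 = 487.2 mol/min.
Outlet amounts (n = n₀ + ν ξ):
  Q: 848.8 − 1(487.2) = 361.6
  P: 1951 − 1(487.2) = 1464
  U: 0 + 1(487.2) = 487.2
  R: 0 + 1(487.2) = 487.2
Total out = 361.6 + 1464 + 487.2 + 487.2 = 2800 mol/min.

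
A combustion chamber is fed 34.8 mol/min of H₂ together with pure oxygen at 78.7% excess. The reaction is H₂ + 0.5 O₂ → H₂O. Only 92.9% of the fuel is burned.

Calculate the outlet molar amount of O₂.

Stoichiometric O₂ = 0.5 × 34.8 = 17.4 mol/min; O₂ fed = 17.4 × 1.787 = 31.09 mol/min.
Fuel reacted = 0.929 × 34.8 → ξ = 32.33 mol/min.
Outlet (n = n₀ + ν ξ):
  H₂: 34.8 − 1(32.33) = 2.471
  O₂: 31.09 − 0.5(32.33) = 14.93
  H₂O: 0 + 1(32.33) = 32.33

14.9 mol/min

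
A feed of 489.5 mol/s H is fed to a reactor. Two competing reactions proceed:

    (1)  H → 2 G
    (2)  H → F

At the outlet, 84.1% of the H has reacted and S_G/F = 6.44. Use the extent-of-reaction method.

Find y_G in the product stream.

0.782

Conversion of H: H consumed = 0.841 × 489.5 = 411.7 mol/s = 1ξ₁ + 1ξ₂.
Selectivity: 2ξ₁ / (1ξ₂) = 6.44 → ξ₁ = 3.22 ξ₂.
Substitute: (1·3.22 + 1) ξ₂ = 411.7 → ξ₂ = 97.55 mol/s, ξ₁ = 314.1 mol/s.
Outlet amounts (n = n₀ + Σ ν·ξ):
  H: 489.5 − 1(314.1) − 1(97.55) = 77.83
  G: 0 + 2(314.1) = 628.2
  F: 0 + 1(97.55) = 97.55
Total out = 803.6 mol/s; y_G = 628.2 / 803.6 = 0.7818.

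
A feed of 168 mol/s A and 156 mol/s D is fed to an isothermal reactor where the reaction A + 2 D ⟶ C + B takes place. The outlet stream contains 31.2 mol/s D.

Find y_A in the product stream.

0.404

For D: n = n₀ − 2ξ → 31.2 = 156 − 2ξ, giving ξ = 62.4 mol/s.
Outlet amounts (n = n₀ + ν ξ):
  A: 168 − 1(62.4) = 105.6
  D: 156 − 2(62.4) = 31.2
  C: 0 + 1(62.4) = 62.4
  B: 0 + 1(62.4) = 62.4
Total out = 261.6 mol/s; y_A = 105.6 / 261.6 = 0.4037.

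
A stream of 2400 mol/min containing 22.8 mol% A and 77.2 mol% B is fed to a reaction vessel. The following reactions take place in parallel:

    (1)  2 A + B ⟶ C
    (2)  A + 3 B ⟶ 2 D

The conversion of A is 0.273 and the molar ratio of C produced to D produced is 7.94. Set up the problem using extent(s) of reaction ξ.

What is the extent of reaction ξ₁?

Conversion of A: A consumed = 0.273 × 547.2 = 149.4 mol/min = 2ξ₁ + 1ξ₂.
Selectivity: 1ξ₁ / (2ξ₂) = 7.94 → ξ₁ = 15.88 ξ₂.
Substitute: (2·15.88 + 1) ξ₂ = 149.4 → ξ₂ = 4.56 mol/min, ξ₁ = 72.41 mol/min.
Outlet amounts (n = n₀ + Σ ν·ξ):
  A: 547.2 − 2(72.41) − 1(4.56) = 397.8
  B: 1853 − 1(72.41) − 3(4.56) = 1767
  C: 0 + 1(72.41) = 72.41
  D: 0 + 2(4.56) = 9.12

ξ₁ = 72.4 mol/min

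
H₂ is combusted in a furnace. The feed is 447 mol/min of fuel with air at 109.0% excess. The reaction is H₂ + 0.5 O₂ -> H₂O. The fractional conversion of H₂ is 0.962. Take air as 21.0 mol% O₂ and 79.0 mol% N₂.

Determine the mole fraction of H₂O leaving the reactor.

Stoichiometric O₂ = 0.5 × 447 = 223.5 mol/min; O₂ fed = 223.5 × 2.090 = 467.1 mol/min.
N₂ fed = 467.1 × 79/21 = 1757 mol/min.
Fuel reacted = 0.962 × 447 → ξ = 430 mol/min.
Outlet (n = n₀ + ν ξ):
  H₂: 447 − 1(430) = 16.99
  O₂: 467.1 − 0.5(430) = 252.1
  N₂: 1757 (inert)
  H₂O: 0 + 1(430) = 430
Total out = 2456 mol/min; y_H₂O = 430 / 2456 = 0.1751.

0.175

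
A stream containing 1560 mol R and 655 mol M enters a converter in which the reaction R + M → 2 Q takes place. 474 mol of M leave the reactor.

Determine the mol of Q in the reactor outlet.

For M: n = n₀ − 1ξ → 474 = 655 − 1ξ, giving ξ = 181 mol.
Outlet amounts (n = n₀ + ν ξ):
  R: 1560 − 1(181) = 1379
  M: 655 − 1(181) = 474
  Q: 0 + 2(181) = 362

362 mol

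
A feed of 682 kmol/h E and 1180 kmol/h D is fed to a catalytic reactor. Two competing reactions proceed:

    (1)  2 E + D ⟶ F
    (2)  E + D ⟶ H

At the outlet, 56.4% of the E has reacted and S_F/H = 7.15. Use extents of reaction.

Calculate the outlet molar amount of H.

Conversion of E: E consumed = 0.564 × 682 = 384.6 kmol/h = 2ξ₁ + 1ξ₂.
Selectivity: 1ξ₁ / (1ξ₂) = 7.15 → ξ₁ = 7.15 ξ₂.
Substitute: (2·7.15 + 1) ξ₂ = 384.6 → ξ₂ = 25.14 kmol/h, ξ₁ = 179.8 kmol/h.
Outlet amounts (n = n₀ + Σ ν·ξ):
  E: 682 − 2(179.8) − 1(25.14) = 297.4
  D: 1180 − 1(179.8) − 1(25.14) = 975.1
  F: 0 + 1(179.8) = 179.8
  H: 0 + 1(25.14) = 25.14

25.1 kmol/h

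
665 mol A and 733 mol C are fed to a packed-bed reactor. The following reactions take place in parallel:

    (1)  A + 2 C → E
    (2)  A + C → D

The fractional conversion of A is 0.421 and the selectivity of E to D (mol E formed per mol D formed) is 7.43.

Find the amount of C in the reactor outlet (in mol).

Conversion of A: A consumed = 0.421 × 665 = 280 mol = 1ξ₁ + 1ξ₂.
Selectivity: 1ξ₁ / (1ξ₂) = 7.43 → ξ₁ = 7.43 ξ₂.
Substitute: (1·7.43 + 1) ξ₂ = 280 → ξ₂ = 33.21 mol, ξ₁ = 246.8 mol.
Outlet amounts (n = n₀ + Σ ν·ξ):
  A: 665 − 1(246.8) − 1(33.21) = 385
  C: 733 − 2(246.8) − 1(33.21) = 206.3
  E: 0 + 1(246.8) = 246.8
  D: 0 + 1(33.21) = 33.21

206 mol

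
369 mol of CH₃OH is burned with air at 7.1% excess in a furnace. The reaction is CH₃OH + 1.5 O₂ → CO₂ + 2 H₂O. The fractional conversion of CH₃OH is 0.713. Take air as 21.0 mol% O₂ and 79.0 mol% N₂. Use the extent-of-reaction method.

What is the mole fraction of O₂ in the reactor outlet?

Stoichiometric O₂ = 1.5 × 369 = 553.5 mol; O₂ fed = 553.5 × 1.071 = 592.8 mol.
N₂ fed = 592.8 × 79/21 = 2230 mol.
Fuel reacted = 0.713 × 369 → ξ = 263.1 mol.
Outlet (n = n₀ + ν ξ):
  CH₃OH: 369 − 1(263.1) = 105.9
  O₂: 592.8 − 1.5(263.1) = 198.2
  N₂: 2230 (inert)
  CO₂: 0 + 1(263.1) = 263.1
  H₂O: 0 + 2(263.1) = 526.2
Total out = 3323 mol; y_O₂ = 198.2 / 3323 = 0.05962.

0.0596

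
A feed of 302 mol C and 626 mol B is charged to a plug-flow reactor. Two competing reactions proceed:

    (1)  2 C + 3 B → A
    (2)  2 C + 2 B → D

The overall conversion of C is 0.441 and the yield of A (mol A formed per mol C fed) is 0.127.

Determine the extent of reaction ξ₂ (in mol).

ξ₂ = 28.2 mol

Yield of A: 1ξ₁ / 302 = 0.127 → ξ₁ = 38.35 mol.
Conversion of C: 2ξ₁ + 2ξ₂ = 0.441 × 302 = 133.2 → ξ₂ = 28.24 mol.
Outlet amounts (n = n₀ + Σ ν·ξ):
  C: 302 − 2(38.35) − 2(28.24) = 168.8
  B: 626 − 3(38.35) − 2(28.24) = 454.5
  A: 0 + 1(38.35) = 38.35
  D: 0 + 1(28.24) = 28.24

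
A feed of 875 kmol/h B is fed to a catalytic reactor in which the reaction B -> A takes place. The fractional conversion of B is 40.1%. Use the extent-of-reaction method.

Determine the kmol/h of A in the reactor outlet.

351 kmol/h

B reacted = 0.401 × 875 = 350.9 kmol/h; ν_B = −1, so ξ = 350.9/1 = 350.9 kmol/h.
Outlet amounts (n = n₀ + ν ξ):
  B: 875 − 1(350.9) = 524.1
  A: 0 + 1(350.9) = 350.9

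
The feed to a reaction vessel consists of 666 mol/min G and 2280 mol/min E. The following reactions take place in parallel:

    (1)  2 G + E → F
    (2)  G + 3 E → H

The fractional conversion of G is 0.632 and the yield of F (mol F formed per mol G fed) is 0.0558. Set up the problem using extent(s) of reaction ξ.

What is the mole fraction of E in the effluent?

Yield of F: 1ξ₁ / 666 = 0.0558 → ξ₁ = 37.16 mol/min.
Conversion of G: 2ξ₁ + 1ξ₂ = 0.632 × 666 = 420.9 → ξ₂ = 346.6 mol/min.
Outlet amounts (n = n₀ + Σ ν·ξ):
  G: 666 − 2(37.16) − 1(346.6) = 245.1
  E: 2280 − 1(37.16) − 3(346.6) = 1203
  F: 0 + 1(37.16) = 37.16
  H: 0 + 1(346.6) = 346.6
Total out = 1832 mol/min; y_E = 1203 / 1832 = 0.6567.

0.657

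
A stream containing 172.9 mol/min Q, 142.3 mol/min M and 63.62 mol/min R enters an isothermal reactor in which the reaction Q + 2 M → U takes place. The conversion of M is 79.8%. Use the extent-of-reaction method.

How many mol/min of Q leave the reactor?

M reacted = 0.798 × 142.3 = 113.6 mol/min; ν_M = −2, so ξ = 113.6/2 = 56.78 mol/min.
Outlet amounts (n = n₀ + ν ξ):
  Q: 172.9 − 1(56.78) = 116.1
  M: 142.3 − 2(56.78) = 28.74
  U: 0 + 1(56.78) = 56.78
  R: 63.62 (inert)

116 mol/min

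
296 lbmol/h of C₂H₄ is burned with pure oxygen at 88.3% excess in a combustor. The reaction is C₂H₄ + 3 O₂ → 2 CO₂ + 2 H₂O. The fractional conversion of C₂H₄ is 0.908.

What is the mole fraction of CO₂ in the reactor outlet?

Stoichiometric O₂ = 3 × 296 = 888 lbmol/h; O₂ fed = 888 × 1.883 = 1672 lbmol/h.
Fuel reacted = 0.908 × 296 → ξ = 268.8 lbmol/h.
Outlet (n = n₀ + ν ξ):
  C₂H₄: 296 − 1(268.8) = 27.23
  O₂: 1672 − 3(268.8) = 865.8
  CO₂: 0 + 2(268.8) = 537.5
  H₂O: 0 + 2(268.8) = 537.5
Total out = 1968 lbmol/h; y_CO₂ = 537.5 / 1968 = 0.2731.

0.273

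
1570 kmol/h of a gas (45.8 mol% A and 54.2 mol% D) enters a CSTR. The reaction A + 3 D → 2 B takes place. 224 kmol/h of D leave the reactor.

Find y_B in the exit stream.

0.363

For D: n = n₀ − 3ξ → 224 = 850.9 − 3ξ, giving ξ = 209 kmol/h.
Outlet amounts (n = n₀ + ν ξ):
  A: 719.1 − 1(209) = 510.1
  D: 850.9 − 3(209) = 224
  B: 0 + 2(209) = 418
Total out = 1152 kmol/h; y_B = 418 / 1152 = 0.3628.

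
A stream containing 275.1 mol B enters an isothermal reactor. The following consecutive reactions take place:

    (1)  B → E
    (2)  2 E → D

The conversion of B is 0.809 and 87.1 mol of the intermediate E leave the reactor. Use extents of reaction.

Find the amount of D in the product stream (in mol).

Conversion of B: B consumed = 1ξ₁ = 0.809 × 275.1 → ξ₁ = 222.6 mol.
E balance: n_E = 0 + 1ξ₁ − 2ξ₂ = 87.1 → ξ₂ = (1·222.6 − 87.1)/2 = 67.73 mol.
Outlet amounts (n = n₀ + Σ ν·ξ):
  B: 275.1 − 1(222.6) = 52.54
  E: 0 + 1(222.6) − 2(67.73) = 87.1
  D: 0 + 1(67.73) = 67.73

67.7 mol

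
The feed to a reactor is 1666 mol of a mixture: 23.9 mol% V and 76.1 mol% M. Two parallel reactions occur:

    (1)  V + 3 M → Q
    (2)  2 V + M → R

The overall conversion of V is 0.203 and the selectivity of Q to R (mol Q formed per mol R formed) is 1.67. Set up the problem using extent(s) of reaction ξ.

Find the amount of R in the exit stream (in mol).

Conversion of V: V consumed = 0.203 × 398.2 = 80.83 mol = 1ξ₁ + 2ξ₂.
Selectivity: 1ξ₁ / (1ξ₂) = 1.67 → ξ₁ = 1.67 ξ₂.
Substitute: (1·1.67 + 2) ξ₂ = 80.83 → ξ₂ = 22.02 mol, ξ₁ = 36.78 mol.
Outlet amounts (n = n₀ + Σ ν·ξ):
  V: 398.2 − 1(36.78) − 2(22.02) = 317.3
  M: 1268 − 3(36.78) − 1(22.02) = 1135
  Q: 0 + 1(36.78) = 36.78
  R: 0 + 1(22.02) = 22.02

22 mol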